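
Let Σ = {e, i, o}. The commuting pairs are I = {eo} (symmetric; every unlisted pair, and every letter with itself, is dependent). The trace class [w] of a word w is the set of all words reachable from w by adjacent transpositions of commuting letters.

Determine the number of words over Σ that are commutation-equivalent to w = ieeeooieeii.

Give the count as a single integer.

#0=i has no predecessor
#1=e depends on [0:i]
#2=e depends on [1:e]
#3=e depends on [2:e]
#4=o depends on [0:i]
#5=o depends on [4:o]
#6=i depends on [3:e, 5:o]
#7=e depends on [6:i]
#8=e depends on [7:e]
#9=i depends on [8:e]
#10=i depends on [9:i]
sources: [0:i]
N(rest) = Σ N(rest − s) over sources s of rest; N(one piece) = 1:
  size 1 → [10]=1
  size 2 → [9,10]=1
  size 3 → [8,9,10]=1
  size 4 → [7,8,9,10]=1
  size 5 → [6,7,8,9,10]=1
  size 6 → [3,6,7,8,9,10]=1  [5,6,7,8,9,10]=1
  size 7 → [2,3,6,7,8,9,10]=1  [3,5,6,7,8,9,10]=2  [4,5,6,7,8,9,10]=1
  size 8 → [1,2,3,6,7,8,9,10]=1  [2,3,5,6,7,8,9,10]=3  [3,4,5,6,7,8,9,10]=3
  size 9 → [1,2,3,5,6,7,8,9,10]=4  [2,3,4,5,6,7,8,9,10]=6
  first=0(i) contributes 10

10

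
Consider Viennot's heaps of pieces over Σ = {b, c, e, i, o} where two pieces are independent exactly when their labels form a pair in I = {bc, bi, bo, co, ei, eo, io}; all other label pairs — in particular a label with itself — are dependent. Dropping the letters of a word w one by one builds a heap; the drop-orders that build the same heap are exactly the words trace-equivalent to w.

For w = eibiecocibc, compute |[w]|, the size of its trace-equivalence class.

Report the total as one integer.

605

drop 0:e onto floor
drop 1:i onto floor
drop 2:b onto {0:e}
drop 3:i onto {1:i}
drop 4:e onto {2:b}
drop 5:c onto {3:i, 4:e}
drop 6:o onto floor
drop 7:c onto {5:c}
drop 8:i onto {7:c}
drop 9:b onto {4:e}
drop 10:c onto {8:i}
ground layer = {0:e, 1:i, 6:o}
drop-orders for the pieces not yet dropped (sum over which currently-grounded one goes next):
  1 to go: {6} 1  {9} 1  {10} 1
  2 to go: {6,9} 2  {6,10} 2  {8,10} 1  {9,10} 2
  3 to go: {6,8,10} 3  {6,9,10} 6  {7,8,10} 1  {8,9,10} 3
  4 to go: {5,7,8,10} 1  {6,7,8,10} 4  {6,8,9,10} 12  {7,8,9,10} 4
  5 to go: {3,5,7,8,10} 1  {5,6,7,8,10} 5  {5,7,8,9,10} 5  {6,7,8,9,10} 20
  6 to go: {1,3,5,7,8,10} 1  {3,5,6,7,8,10} 6  {3,5,7,8,9,10} 6  {4,5,7,8,9,10} 5  {5,6,7,8,9,10} 30
  7 to go: {1,3,5,6,7,8,10} 7  {1,3,5,7,8,9,10} 7  {2,4,5,7,8,9,10} 5  {3,4,5,7,8,9,10} 11  {3,5,6,7,8,9,10} 42  {4,5,6,7,8,9,10} 35
  8 to go: {0,2,4,5,7,8,9,10} 5  {1,3,4,5,7,8,9,10} 18  {1,3,5,6,7,8,9,10} 56  {2,3,4,5,7,8,9,10} 16  {2,4,5,6,7,8,9,10} 40  {3,4,5,6,7,8,9,10} 88
  9 to go: {0,2,3,4,5,7,8,9,10} 21  {0,2,4,5,6,7,8,9,10} 45  {1,2,3,4,5,7,8,9,10} 34  {1,3,4,5,6,7,8,9,10} 162  {2,3,4,5,6,7,8,9,10} 144
  if 0:e drops first: 340 orders
  if 1:i drops first: 210 orders
  if 6:o drops first: 55 orders
heap linearizations: 605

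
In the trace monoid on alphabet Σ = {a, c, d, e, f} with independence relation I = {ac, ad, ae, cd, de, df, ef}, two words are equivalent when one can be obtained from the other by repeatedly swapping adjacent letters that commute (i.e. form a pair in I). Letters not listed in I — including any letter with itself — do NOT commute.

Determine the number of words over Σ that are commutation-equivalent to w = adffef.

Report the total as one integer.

drop 0:a onto floor
drop 1:d onto floor
drop 2:f onto {0:a}
drop 3:f onto {2:f}
drop 4:e onto floor
drop 5:f onto {3:f}
ground layer = {0:a, 1:d, 4:e}
drop-orders for the pieces not yet dropped (sum over which currently-grounded one goes next):
  1 to go: {1} 1  {4} 1  {5} 1
  2 to go: {1,4} 2  {1,5} 2  {3,5} 1  {4,5} 2
  3 to go: {1,3,5} 3  {1,4,5} 6  {2,3,5} 1  {3,4,5} 3
  4 to go: {0,2,3,5} 1  {1,2,3,5} 4  {1,3,4,5} 12  {2,3,4,5} 4
  if 0:a drops first: 20 orders
  if 1:d drops first: 5 orders
  if 4:e drops first: 5 orders
heap linearizations: 30

30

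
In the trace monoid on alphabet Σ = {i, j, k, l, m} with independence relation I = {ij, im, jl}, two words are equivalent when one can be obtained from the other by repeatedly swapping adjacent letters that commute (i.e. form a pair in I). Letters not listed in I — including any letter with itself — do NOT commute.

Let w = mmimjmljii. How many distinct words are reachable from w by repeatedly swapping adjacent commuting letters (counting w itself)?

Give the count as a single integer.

0(m) covers ∅
1(m) covers 0:m
2(i) covers ∅
3(m) covers 1:m
4(j) covers 3:m
5(m) covers 4:j
6(l) covers 2:i, 5:m
7(j) covers 5:m
8(i) covers 6:l
9(i) covers 8:i
floor of heap: 0:m, 2:i
completions by unplaced set U, small U first (add the entries for U minus each lowest piece of U):
  |U|=1: {7}:1  {9}:1
  |U|=2: {7,9}:2  {8,9}:1
  |U|=3: {6,8,9}:1  {7,8,9}:3
  |U|=4: {2,6,8,9}:1  {6,7,8,9}:4
  |U|=5: {2,6,7,8,9}:5  {5,6,7,8,9}:4
  |U|=6: {2,5,6,7,8,9}:9  {4,5,6,7,8,9}:4
  |U|=7: {2,4,5,6,7,8,9}:13  {3,4,5,6,7,8,9}:4
  |U|=8: {1,3,4,5,6,7,8,9}:4  {2,3,4,5,6,7,8,9}:17
  start at 0(m): 21
  start at 2(i): 4
sum over floor = 25

25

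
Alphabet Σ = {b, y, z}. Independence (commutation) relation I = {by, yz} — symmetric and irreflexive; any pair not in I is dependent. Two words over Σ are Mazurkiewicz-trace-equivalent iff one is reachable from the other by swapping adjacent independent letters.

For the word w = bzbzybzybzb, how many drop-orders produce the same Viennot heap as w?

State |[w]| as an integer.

piece 0:b — minimal
piece 1:z rests on {0:b}
piece 2:b rests on {1:z}
piece 3:z rests on {2:b}
piece 4:y — minimal
piece 5:b rests on {3:z}
piece 6:z rests on {5:b}
piece 7:y rests on {4:y}
piece 8:b rests on {6:z}
piece 9:z rests on {8:b}
piece 10:b rests on {9:z}
minimal pieces: {0:b, 4:y}
ways to finish when only these pieces remain (= sum over removing one remaining piece with nothing left below it):
  1 left: {7}→1  {10}→1
  2 left: {4,7}→1  {7,10}→2  {9,10}→1
  3 left: {4,7,10}→3  {7,9,10}→3  {8,9,10}→1
  4 left: {4,7,9,10}→6  {6,8,9,10}→1  {7,8,9,10}→4
  5 left: {4,7,8,9,10}→10  {5,6,8,9,10}→1  {6,7,8,9,10}→5
  6 left: {3,5,6,8,9,10}→1  {4,6,7,8,9,10}→15  {5,6,7,8,9,10}→6
  7 left: {2,3,5,6,8,9,10}→1  {3,5,6,7,8,9,10}→7  {4,5,6,7,8,9,10}→21
  8 left: {1,2,3,5,6,8,9,10}→1  {2,3,5,6,7,8,9,10}→8  {3,4,5,6,7,8,9,10}→28
  9 left: {0,1,2,3,5,6,8,9,10}→1  {1,2,3,5,6,7,8,9,10}→9  {2,3,4,5,6,7,8,9,10}→36
  placing 0:b first → 45 extensions
  placing 4:y first → 10 extensions
total linear extensions = 55

55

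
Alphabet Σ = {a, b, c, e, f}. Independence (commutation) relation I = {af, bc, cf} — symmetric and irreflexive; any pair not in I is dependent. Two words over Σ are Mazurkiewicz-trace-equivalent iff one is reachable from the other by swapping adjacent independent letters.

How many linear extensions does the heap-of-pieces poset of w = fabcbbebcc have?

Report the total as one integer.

0(f) covers ∅
1(a) covers ∅
2(b) covers 0:f, 1:a
3(c) covers 1:a
4(b) covers 2:b
5(b) covers 4:b
6(e) covers 3:c, 5:b
7(b) covers 6:e
8(c) covers 6:e
9(c) covers 8:c
floor of heap: 0:f, 1:a
completions by unplaced set U, small U first (add the entries for U minus each lowest piece of U):
  |U|=1: {7}:1  {9}:1
  |U|=2: {7,9}:2  {8,9}:1
  |U|=3: {7,8,9}:3
  |U|=4: {6,7,8,9}:3
  |U|=5: {3,6,7,8,9}:3  {5,6,7,8,9}:3
  |U|=6: {3,5,6,7,8,9}:6  {4,5,6,7,8,9}:3
  |U|=7: {2,4,5,6,7,8,9}:3  {3,4,5,6,7,8,9}:9
  |U|=8: {0,2,4,5,6,7,8,9}:3  {2,3,4,5,6,7,8,9}:12
  start at 0(f): 12
  start at 1(a): 15
sum over floor = 27

27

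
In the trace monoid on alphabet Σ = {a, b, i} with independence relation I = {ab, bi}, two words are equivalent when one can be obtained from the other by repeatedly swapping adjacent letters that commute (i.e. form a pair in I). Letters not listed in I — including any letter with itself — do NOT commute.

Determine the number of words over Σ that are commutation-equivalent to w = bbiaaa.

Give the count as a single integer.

drop 0:b onto floor
drop 1:b onto {0:b}
drop 2:i onto floor
drop 3:a onto {2:i}
drop 4:a onto {3:a}
drop 5:a onto {4:a}
ground layer = {0:b, 2:i}
drop-orders for the pieces not yet dropped (sum over which currently-grounded one goes next):
  1 to go: {1} 1  {5} 1
  2 to go: {0,1} 1  {1,5} 2  {4,5} 1
  3 to go: {0,1,5} 3  {1,4,5} 3  {3,4,5} 1
  4 to go: {0,1,4,5} 6  {1,3,4,5} 4  {2,3,4,5} 1
  if 0:b drops first: 5 orders
  if 2:i drops first: 10 orders
heap linearizations: 15

15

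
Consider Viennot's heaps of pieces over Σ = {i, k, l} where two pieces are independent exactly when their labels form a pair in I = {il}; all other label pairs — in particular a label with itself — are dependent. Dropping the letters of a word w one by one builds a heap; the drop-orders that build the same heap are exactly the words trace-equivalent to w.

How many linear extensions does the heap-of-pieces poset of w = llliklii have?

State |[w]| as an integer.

12

piece 0:l — minimal
piece 1:l rests on {0:l}
piece 2:l rests on {1:l}
piece 3:i — minimal
piece 4:k rests on {2:l, 3:i}
piece 5:l rests on {4:k}
piece 6:i rests on {4:k}
piece 7:i rests on {6:i}
minimal pieces: {0:l, 3:i}
ways to finish when only these pieces remain (= sum over removing one remaining piece with nothing left below it):
  1 left: {5}→1  {7}→1
  2 left: {5,7}→2  {6,7}→1
  3 left: {5,6,7}→3
  4 left: {4,5,6,7}→3
  5 left: {2,4,5,6,7}→3  {3,4,5,6,7}→3
  6 left: {1,2,4,5,6,7}→3  {2,3,4,5,6,7}→6
  placing 0:l first → 9 extensions
  placing 3:i first → 3 extensions
total linear extensions = 12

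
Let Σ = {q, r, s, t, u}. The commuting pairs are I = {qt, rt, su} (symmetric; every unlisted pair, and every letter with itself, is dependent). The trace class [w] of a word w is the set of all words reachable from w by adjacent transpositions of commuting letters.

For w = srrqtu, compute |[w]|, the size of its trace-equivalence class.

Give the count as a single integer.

drop 0:s onto floor
drop 1:r onto {0:s}
drop 2:r onto {1:r}
drop 3:q onto {2:r}
drop 4:t onto {0:s}
drop 5:u onto {3:q, 4:t}
ground layer = {0:s}
drop-orders for the pieces not yet dropped (sum over which currently-grounded one goes next):
  1 to go: {5} 1
  2 to go: {3,5} 1  {4,5} 1
  3 to go: {2,3,5} 1  {3,4,5} 2
  4 to go: {1,2,3,5} 1  {2,3,4,5} 3
  if 0:s drops first: 4 orders

4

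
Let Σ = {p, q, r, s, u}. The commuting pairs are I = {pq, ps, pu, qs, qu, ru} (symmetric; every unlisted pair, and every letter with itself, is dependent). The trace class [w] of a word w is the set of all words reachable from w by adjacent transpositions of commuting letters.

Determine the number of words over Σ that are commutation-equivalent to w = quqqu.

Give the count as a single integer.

#0=q has no predecessor
#1=u has no predecessor
#2=q depends on [0:q]
#3=q depends on [2:q]
#4=u depends on [1:u]
sources: [0:q, 1:u]
N(rest) = Σ N(rest − s) over sources s of rest; N(one piece) = 1:
  size 1 → [3]=1  [4]=1
  size 2 → [1,4]=1  [2,3]=1  [3,4]=2
  size 3 → [0,2,3]=1  [1,3,4]=3  [2,3,4]=3
  first=0(q) contributes 6
  first=1(u) contributes 4
|[w]| = 10

10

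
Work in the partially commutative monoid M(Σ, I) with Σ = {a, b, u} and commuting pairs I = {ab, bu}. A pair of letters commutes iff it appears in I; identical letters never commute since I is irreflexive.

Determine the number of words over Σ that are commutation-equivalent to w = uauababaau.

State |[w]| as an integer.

piece 0:u — minimal
piece 1:a rests on {0:u}
piece 2:u rests on {1:a}
piece 3:a rests on {2:u}
piece 4:b — minimal
piece 5:a rests on {3:a}
piece 6:b rests on {4:b}
piece 7:a rests on {5:a}
piece 8:a rests on {7:a}
piece 9:u rests on {8:a}
minimal pieces: {0:u, 4:b}
ways to finish when only these pieces remain (= sum over removing one remaining piece with nothing left below it):
  1 left: {6}→1  {9}→1
  2 left: {4,6}→1  {6,9}→2  {8,9}→1
  3 left: {4,6,9}→3  {6,8,9}→3  {7,8,9}→1
  4 left: {4,6,8,9}→6  {5,7,8,9}→1  {6,7,8,9}→4
  5 left: {3,5,7,8,9}→1  {4,6,7,8,9}→10  {5,6,7,8,9}→5
  6 left: {2,3,5,7,8,9}→1  {3,5,6,7,8,9}→6  {4,5,6,7,8,9}→15
  7 left: {1,2,3,5,7,8,9}→1  {2,3,5,6,7,8,9}→7  {3,4,5,6,7,8,9}→21
  8 left: {0,1,2,3,5,7,8,9}→1  {1,2,3,5,6,7,8,9}→8  {2,3,4,5,6,7,8,9}→28
  placing 0:u first → 36 extensions
  placing 4:b first → 9 extensions
total linear extensions = 45

45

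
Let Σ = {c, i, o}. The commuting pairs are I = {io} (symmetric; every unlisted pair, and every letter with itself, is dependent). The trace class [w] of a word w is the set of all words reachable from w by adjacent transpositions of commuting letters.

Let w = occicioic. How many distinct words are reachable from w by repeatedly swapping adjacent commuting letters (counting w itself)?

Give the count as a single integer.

3

drop 0:o onto floor
drop 1:c onto {0:o}
drop 2:c onto {1:c}
drop 3:i onto {2:c}
drop 4:c onto {3:i}
drop 5:i onto {4:c}
drop 6:o onto {4:c}
drop 7:i onto {5:i}
drop 8:c onto {6:o, 7:i}
ground layer = {0:o}
drop-orders for the pieces not yet dropped (sum over which currently-grounded one goes next):
  1 to go: {8} 1
  2 to go: {6,8} 1  {7,8} 1
  3 to go: {5,7,8} 1  {6,7,8} 2
  4 to go: {5,6,7,8} 3
  5 to go: {4,5,6,7,8} 3
  6 to go: {3,4,5,6,7,8} 3
  7 to go: {2,3,4,5,6,7,8} 3
  if 0:o drops first: 3 orders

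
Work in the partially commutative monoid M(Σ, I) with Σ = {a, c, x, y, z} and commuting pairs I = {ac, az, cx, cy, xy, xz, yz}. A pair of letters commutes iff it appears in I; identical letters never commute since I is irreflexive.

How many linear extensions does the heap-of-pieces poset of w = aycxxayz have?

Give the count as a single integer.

84

piece 0:a — minimal
piece 1:y rests on {0:a}
piece 2:c — minimal
piece 3:x rests on {0:a}
piece 4:x rests on {3:x}
piece 5:a rests on {1:y, 4:x}
piece 6:y rests on {5:a}
piece 7:z rests on {2:c}
minimal pieces: {0:a, 2:c}
ways to finish when only these pieces remain (= sum over removing one remaining piece with nothing left below it):
  1 left: {6}→1  {7}→1
  2 left: {2,7}→1  {5,6}→1  {6,7}→2
  3 left: {1,5,6}→1  {2,6,7}→3  {4,5,6}→1  {5,6,7}→3
  4 left: {1,4,5,6}→2  {1,5,6,7}→4  {2,5,6,7}→6  {3,4,5,6}→1  {4,5,6,7}→4
  5 left: {1,2,5,6,7}→10  {1,3,4,5,6}→3  {1,4,5,6,7}→10  {2,4,5,6,7}→10  {3,4,5,6,7}→5
  6 left: {0,1,3,4,5,6}→3  {1,2,4,5,6,7}→30  {1,3,4,5,6,7}→18  {2,3,4,5,6,7}→15
  placing 0:a first → 63 extensions
  placing 2:c first → 21 extensions
total linear extensions = 84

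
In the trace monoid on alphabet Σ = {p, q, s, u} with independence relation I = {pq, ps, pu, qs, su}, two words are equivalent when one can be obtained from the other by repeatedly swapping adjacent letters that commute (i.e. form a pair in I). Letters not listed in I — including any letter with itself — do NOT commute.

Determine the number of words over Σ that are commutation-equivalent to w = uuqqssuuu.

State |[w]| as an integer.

#0=u has no predecessor
#1=u depends on [0:u]
#2=q depends on [1:u]
#3=q depends on [2:q]
#4=s has no predecessor
#5=s depends on [4:s]
#6=u depends on [3:q]
#7=u depends on [6:u]
#8=u depends on [7:u]
sources: [0:u, 4:s]
N(rest) = Σ N(rest − s) over sources s of rest; N(one piece) = 1:
  size 1 → [5]=1  [8]=1
  size 2 → [4,5]=1  [5,8]=2  [7,8]=1
  size 3 → [4,5,8]=3  [5,7,8]=3  [6,7,8]=1
  size 4 → [3,6,7,8]=1  [4,5,7,8]=6  [5,6,7,8]=4
  size 5 → [2,3,6,7,8]=1  [3,5,6,7,8]=5  [4,5,6,7,8]=10
  size 6 → [1,2,3,6,7,8]=1  [2,3,5,6,7,8]=6  [3,4,5,6,7,8]=15
  size 7 → [0,1,2,3,6,7,8]=1  [1,2,3,5,6,7,8]=7  [2,3,4,5,6,7,8]=21
  first=0(u) contributes 28
  first=4(s) contributes 8
|[w]| = 36

36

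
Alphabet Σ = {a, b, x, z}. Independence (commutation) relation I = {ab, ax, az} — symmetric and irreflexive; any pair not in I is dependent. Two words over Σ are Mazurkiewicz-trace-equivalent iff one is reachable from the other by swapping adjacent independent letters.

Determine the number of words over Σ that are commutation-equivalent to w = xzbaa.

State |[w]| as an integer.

10

0(x) covers ∅
1(z) covers 0:x
2(b) covers 1:z
3(a) covers ∅
4(a) covers 3:a
floor of heap: 0:x, 3:a
completions by unplaced set U, small U first (add the entries for U minus each lowest piece of U):
  |U|=1: {2}:1  {4}:1
  |U|=2: {1,2}:1  {2,4}:2  {3,4}:1
  |U|=3: {0,1,2}:1  {1,2,4}:3  {2,3,4}:3
  start at 0(x): 6
  start at 3(a): 4
sum over floor = 10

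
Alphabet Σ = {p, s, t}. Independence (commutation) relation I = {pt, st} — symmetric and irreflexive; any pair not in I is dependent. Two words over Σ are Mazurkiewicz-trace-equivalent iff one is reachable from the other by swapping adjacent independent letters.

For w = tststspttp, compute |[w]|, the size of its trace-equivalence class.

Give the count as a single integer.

252

#0=t has no predecessor
#1=s has no predecessor
#2=t depends on [0:t]
#3=s depends on [1:s]
#4=t depends on [2:t]
#5=s depends on [3:s]
#6=p depends on [5:s]
#7=t depends on [4:t]
#8=t depends on [7:t]
#9=p depends on [6:p]
sources: [0:t, 1:s]
N(rest) = Σ N(rest − s) over sources s of rest; N(one piece) = 1:
  size 1 → [8]=1  [9]=1
  size 2 → [6,9]=1  [7,8]=1  [8,9]=2
  size 3 → [4,7,8]=1  [5,6,9]=1  [6,8,9]=3  [7,8,9]=3
  size 4 → [2,4,7,8]=1  [3,5,6,9]=1  [4,7,8,9]=4  [5,6,8,9]=4  [6,7,8,9]=6
  size 5 → [0,2,4,7,8]=1  [1,3,5,6,9]=1  [2,4,7,8,9]=5  [3,5,6,8,9]=5  [4,6,7,8,9]=10  [5,6,7,8,9]=10
  size 6 → [0,2,4,7,8,9]=6  [1,3,5,6,8,9]=6  [2,4,6,7,8,9]=15  [3,5,6,7,8,9]=15  [4,5,6,7,8,9]=20
  size 7 → [0,2,4,6,7,8,9]=21  [1,3,5,6,7,8,9]=21  [2,4,5,6,7,8,9]=35  [3,4,5,6,7,8,9]=35
  size 8 → [0,2,4,5,6,7,8,9]=56  [1,3,4,5,6,7,8,9]=56  [2,3,4,5,6,7,8,9]=70
  first=0(t) contributes 126
  first=1(s) contributes 126
|[w]| = 252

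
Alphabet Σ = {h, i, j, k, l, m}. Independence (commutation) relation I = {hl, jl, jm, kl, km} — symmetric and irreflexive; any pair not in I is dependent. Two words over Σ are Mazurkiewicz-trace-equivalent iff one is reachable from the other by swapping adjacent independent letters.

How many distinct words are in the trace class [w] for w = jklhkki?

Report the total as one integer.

0(j) covers ∅
1(k) covers 0:j
2(l) covers ∅
3(h) covers 1:k
4(k) covers 3:h
5(k) covers 4:k
6(i) covers 2:l, 5:k
floor of heap: 0:j, 2:l
completions by unplaced set U, small U first (add the entries for U minus each lowest piece of U):
  |U|=1: {6}:1
  |U|=2: {2,6}:1  {5,6}:1
  |U|=3: {2,5,6}:2  {4,5,6}:1
  |U|=4: {2,4,5,6}:3  {3,4,5,6}:1
  |U|=5: {1,3,4,5,6}:1  {2,3,4,5,6}:4
  start at 0(j): 5
  start at 2(l): 1
sum over floor = 6

6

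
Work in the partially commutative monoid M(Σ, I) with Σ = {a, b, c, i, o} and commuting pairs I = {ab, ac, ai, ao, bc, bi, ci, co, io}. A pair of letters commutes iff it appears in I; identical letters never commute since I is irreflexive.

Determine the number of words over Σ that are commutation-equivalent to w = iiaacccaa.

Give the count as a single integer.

drop 0:i onto floor
drop 1:i onto {0:i}
drop 2:a onto floor
drop 3:a onto {2:a}
drop 4:c onto floor
drop 5:c onto {4:c}
drop 6:c onto {5:c}
drop 7:a onto {3:a}
drop 8:a onto {7:a}
ground layer = {0:i, 2:a, 4:c}
drop-orders for the pieces not yet dropped (sum over which currently-grounded one goes next):
  1 to go: {1} 1  {6} 1  {8} 1
  2 to go: {0,1} 1  {1,6} 2  {1,8} 2  {5,6} 1  {6,8} 2  {7,8} 1
  3 to go: {0,1,6} 3  {0,1,8} 3  {1,5,6} 3  {1,6,8} 6  {1,7,8} 3  {3,7,8} 1  {4,5,6} 1  {5,6,8} 3  {6,7,8} 3
  4 to go: {0,1,5,6} 6  {0,1,6,8} 12  {0,1,7,8} 6  {1,3,7,8} 4  {1,4,5,6} 4  {1,5,6,8} 12  {1,6,7,8} 12  {2,3,7,8} 1  {3,6,7,8} 4  {4,5,6,8} 4  {5,6,7,8} 6
  5 to go: {0,1,3,7,8} 10  {0,1,4,5,6} 10  {0,1,5,6,8} 30  {0,1,6,7,8} 30  {1,2,3,7,8} 5  {1,3,6,7,8} 20  {1,4,5,6,8} 20  {1,5,6,7,8} 30  {2,3,6,7,8} 5  {3,5,6,7,8} 10  {4,5,6,7,8} 10
  6 to go: {0,1,2,3,7,8} 15  {0,1,3,6,7,8} 60  {0,1,4,5,6,8} 60  {0,1,5,6,7,8} 90  {1,2,3,6,7,8} 30  {1,3,5,6,7,8} 60  {1,4,5,6,7,8} 60  {2,3,5,6,7,8} 15  {3,4,5,6,7,8} 20
  7 to go: {0,1,2,3,6,7,8} 105  {0,1,3,5,6,7,8} 210  {0,1,4,5,6,7,8} 210  {1,2,3,5,6,7,8} 105  {1,3,4,5,6,7,8} 140  {2,3,4,5,6,7,8} 35
  if 0:i drops first: 280 orders
  if 2:a drops first: 560 orders
  if 4:c drops first: 420 orders
heap linearizations: 1260

1260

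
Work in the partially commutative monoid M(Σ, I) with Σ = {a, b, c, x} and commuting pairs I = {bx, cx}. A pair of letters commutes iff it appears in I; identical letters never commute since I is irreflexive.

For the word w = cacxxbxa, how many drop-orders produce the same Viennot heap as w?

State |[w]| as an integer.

0(c) covers ∅
1(a) covers 0:c
2(c) covers 1:a
3(x) covers 1:a
4(x) covers 3:x
5(b) covers 2:c
6(x) covers 4:x
7(a) covers 5:b, 6:x
floor of heap: 0:c
completions by unplaced set U, small U first (add the entries for U minus each lowest piece of U):
  |U|=1: {7}:1
  |U|=2: {5,7}:1  {6,7}:1
  |U|=3: {2,5,7}:1  {4,6,7}:1  {5,6,7}:2
  |U|=4: {2,5,6,7}:3  {3,4,6,7}:1  {4,5,6,7}:3
  |U|=5: {2,4,5,6,7}:6  {3,4,5,6,7}:4
  |U|=6: {2,3,4,5,6,7}:10
  start at 0(c): 10

10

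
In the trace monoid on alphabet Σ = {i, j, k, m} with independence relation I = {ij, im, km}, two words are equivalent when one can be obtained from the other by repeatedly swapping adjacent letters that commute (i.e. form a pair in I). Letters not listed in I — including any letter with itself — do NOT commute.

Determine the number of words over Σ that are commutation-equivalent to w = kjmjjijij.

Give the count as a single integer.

piece 0:k — minimal
piece 1:j rests on {0:k}
piece 2:m rests on {1:j}
piece 3:j rests on {2:m}
piece 4:j rests on {3:j}
piece 5:i rests on {0:k}
piece 6:j rests on {4:j}
piece 7:i rests on {5:i}
piece 8:j rests on {6:j}
minimal pieces: {0:k}
ways to finish when only these pieces remain (= sum over removing one remaining piece with nothing left below it):
  1 left: {7}→1  {8}→1
  2 left: {5,7}→1  {6,8}→1  {7,8}→2
  3 left: {4,6,8}→1  {5,7,8}→3  {6,7,8}→3
  4 left: {3,4,6,8}→1  {4,6,7,8}→4  {5,6,7,8}→6
  5 left: {2,3,4,6,8}→1  {3,4,6,7,8}→5  {4,5,6,7,8}→10
  6 left: {1,2,3,4,6,8}→1  {2,3,4,6,7,8}→6  {3,4,5,6,7,8}→15
  7 left: {1,2,3,4,6,7,8}→7  {2,3,4,5,6,7,8}→21
  placing 0:k first → 28 extensions

28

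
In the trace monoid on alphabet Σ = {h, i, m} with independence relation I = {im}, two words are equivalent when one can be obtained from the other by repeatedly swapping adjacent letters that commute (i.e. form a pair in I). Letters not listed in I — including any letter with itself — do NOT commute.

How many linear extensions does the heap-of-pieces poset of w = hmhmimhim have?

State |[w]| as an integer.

piece 0:h — minimal
piece 1:m rests on {0:h}
piece 2:h rests on {1:m}
piece 3:m rests on {2:h}
piece 4:i rests on {2:h}
piece 5:m rests on {3:m}
piece 6:h rests on {4:i, 5:m}
piece 7:i rests on {6:h}
piece 8:m rests on {6:h}
minimal pieces: {0:h}
ways to finish when only these pieces remain (= sum over removing one remaining piece with nothing left below it):
  1 left: {7}→1  {8}→1
  2 left: {7,8}→2
  3 left: {6,7,8}→2
  4 left: {4,6,7,8}→2  {5,6,7,8}→2
  5 left: {3,5,6,7,8}→2  {4,5,6,7,8}→4
  6 left: {3,4,5,6,7,8}→6
  7 left: {2,3,4,5,6,7,8}→6
  placing 0:h first → 6 extensions

6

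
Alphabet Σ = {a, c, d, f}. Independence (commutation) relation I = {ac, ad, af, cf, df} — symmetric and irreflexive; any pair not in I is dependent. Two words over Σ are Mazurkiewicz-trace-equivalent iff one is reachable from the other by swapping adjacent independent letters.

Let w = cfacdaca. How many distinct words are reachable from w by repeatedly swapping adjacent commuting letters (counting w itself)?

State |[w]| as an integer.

0(c) covers ∅
1(f) covers ∅
2(a) covers ∅
3(c) covers 0:c
4(d) covers 3:c
5(a) covers 2:a
6(c) covers 4:d
7(a) covers 5:a
floor of heap: 0:c, 1:f, 2:a
completions by unplaced set U, small U first (add the entries for U minus each lowest piece of U):
  |U|=1: {1}:1  {6}:1  {7}:1
  |U|=2: {1,6}:2  {1,7}:2  {4,6}:1  {5,7}:1  {6,7}:2
  |U|=3: {1,4,6}:3  {1,5,7}:3  {1,6,7}:6  {2,5,7}:1  {3,4,6}:1  {4,6,7}:3  {5,6,7}:3
  |U|=4: {0,3,4,6}:1  {1,2,5,7}:4  {1,3,4,6}:4  {1,4,6,7}:12  {1,5,6,7}:12  {2,5,6,7}:4  {3,4,6,7}:4  {4,5,6,7}:6
  |U|=5: {0,1,3,4,6}:5  {0,3,4,6,7}:5  {1,2,5,6,7}:20  {1,3,4,6,7}:20  {1,4,5,6,7}:30  {2,4,5,6,7}:10  {3,4,5,6,7}:10
  |U|=6: {0,1,3,4,6,7}:30  {0,3,4,5,6,7}:15  {1,2,4,5,6,7}:60  {1,3,4,5,6,7}:60  {2,3,4,5,6,7}:20
  start at 0(c): 140
  start at 1(f): 35
  start at 2(a): 105
sum over floor = 280

280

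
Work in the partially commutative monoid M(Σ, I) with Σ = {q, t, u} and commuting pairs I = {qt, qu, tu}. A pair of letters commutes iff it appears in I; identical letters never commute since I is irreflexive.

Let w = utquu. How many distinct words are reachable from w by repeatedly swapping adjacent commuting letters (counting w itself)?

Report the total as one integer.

20

drop 0:u onto floor
drop 1:t onto floor
drop 2:q onto floor
drop 3:u onto {0:u}
drop 4:u onto {3:u}
ground layer = {0:u, 1:t, 2:q}
drop-orders for the pieces not yet dropped (sum over which currently-grounded one goes next):
  1 to go: {1} 1  {2} 1  {4} 1
  2 to go: {1,2} 2  {1,4} 2  {2,4} 2  {3,4} 1
  3 to go: {0,3,4} 1  {1,2,4} 6  {1,3,4} 3  {2,3,4} 3
  if 0:u drops first: 12 orders
  if 1:t drops first: 4 orders
  if 2:q drops first: 4 orders
heap linearizations: 20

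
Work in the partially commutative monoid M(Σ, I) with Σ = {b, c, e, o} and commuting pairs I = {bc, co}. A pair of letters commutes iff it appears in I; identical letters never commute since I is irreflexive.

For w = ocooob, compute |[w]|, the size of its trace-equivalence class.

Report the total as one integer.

piece 0:o — minimal
piece 1:c — minimal
piece 2:o rests on {0:o}
piece 3:o rests on {2:o}
piece 4:o rests on {3:o}
piece 5:b rests on {4:o}
minimal pieces: {0:o, 1:c}
ways to finish when only these pieces remain (= sum over removing one remaining piece with nothing left below it):
  1 left: {1}→1  {5}→1
  2 left: {1,5}→2  {4,5}→1
  3 left: {1,4,5}→3  {3,4,5}→1
  4 left: {1,3,4,5}→4  {2,3,4,5}→1
  placing 0:o first → 5 extensions
  placing 1:c first → 1 extensions
total linear extensions = 6

6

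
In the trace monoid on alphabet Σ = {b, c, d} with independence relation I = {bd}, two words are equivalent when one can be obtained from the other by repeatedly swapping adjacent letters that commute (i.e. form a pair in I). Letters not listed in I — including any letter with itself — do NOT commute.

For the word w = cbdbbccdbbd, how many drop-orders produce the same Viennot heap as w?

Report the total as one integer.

drop 0:c onto floor
drop 1:b onto {0:c}
drop 2:d onto {0:c}
drop 3:b onto {1:b}
drop 4:b onto {3:b}
drop 5:c onto {2:d, 4:b}
drop 6:c onto {5:c}
drop 7:d onto {6:c}
drop 8:b onto {6:c}
drop 9:b onto {8:b}
drop 10:d onto {7:d}
ground layer = {0:c}
drop-orders for the pieces not yet dropped (sum over which currently-grounded one goes next):
  1 to go: {9} 1  {10} 1
  2 to go: {7,10} 1  {8,9} 1  {9,10} 2
  3 to go: {7,9,10} 3  {8,9,10} 3
  4 to go: {7,8,9,10} 6
  5 to go: {6,7,8,9,10} 6
  6 to go: {5,6,7,8,9,10} 6
  7 to go: {2,5,6,7,8,9,10} 6  {4,5,6,7,8,9,10} 6
  8 to go: {2,4,5,6,7,8,9,10} 12  {3,4,5,6,7,8,9,10} 6
  9 to go: {1,3,4,5,6,7,8,9,10} 6  {2,3,4,5,6,7,8,9,10} 18
  if 0:c drops first: 24 orders

24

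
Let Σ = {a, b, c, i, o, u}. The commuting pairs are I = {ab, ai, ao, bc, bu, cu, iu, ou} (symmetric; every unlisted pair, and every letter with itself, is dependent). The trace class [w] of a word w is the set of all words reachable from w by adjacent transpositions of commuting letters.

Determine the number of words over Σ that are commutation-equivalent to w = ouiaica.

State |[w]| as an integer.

0(o) covers ∅
1(u) covers ∅
2(i) covers 0:o
3(a) covers 1:u
4(i) covers 2:i
5(c) covers 3:a, 4:i
6(a) covers 5:c
floor of heap: 0:o, 1:u
completions by unplaced set U, small U first (add the entries for U minus each lowest piece of U):
  |U|=1: {6}:1
  |U|=2: {5,6}:1
  |U|=3: {3,5,6}:1  {4,5,6}:1
  |U|=4: {1,3,5,6}:1  {2,4,5,6}:1  {3,4,5,6}:2
  |U|=5: {0,2,4,5,6}:1  {1,3,4,5,6}:3  {2,3,4,5,6}:3
  start at 0(o): 6
  start at 1(u): 4
sum over floor = 10

10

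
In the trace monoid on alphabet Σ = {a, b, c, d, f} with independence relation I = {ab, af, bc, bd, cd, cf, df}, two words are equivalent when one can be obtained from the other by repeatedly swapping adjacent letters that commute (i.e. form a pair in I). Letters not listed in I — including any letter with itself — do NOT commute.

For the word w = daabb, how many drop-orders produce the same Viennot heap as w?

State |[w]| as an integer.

10

0(d) covers ∅
1(a) covers 0:d
2(a) covers 1:a
3(b) covers ∅
4(b) covers 3:b
floor of heap: 0:d, 3:b
completions by unplaced set U, small U first (add the entries for U minus each lowest piece of U):
  |U|=1: {2}:1  {4}:1
  |U|=2: {1,2}:1  {2,4}:2  {3,4}:1
  |U|=3: {0,1,2}:1  {1,2,4}:3  {2,3,4}:3
  start at 0(d): 6
  start at 3(b): 4
sum over floor = 10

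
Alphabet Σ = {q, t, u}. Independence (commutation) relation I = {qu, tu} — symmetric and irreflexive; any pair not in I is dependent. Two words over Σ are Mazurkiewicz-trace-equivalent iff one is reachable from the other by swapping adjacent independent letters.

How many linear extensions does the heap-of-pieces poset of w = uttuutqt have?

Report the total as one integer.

#0=u has no predecessor
#1=t has no predecessor
#2=t depends on [1:t]
#3=u depends on [0:u]
#4=u depends on [3:u]
#5=t depends on [2:t]
#6=q depends on [5:t]
#7=t depends on [6:q]
sources: [0:u, 1:t]
N(rest) = Σ N(rest − s) over sources s of rest; N(one piece) = 1:
  size 1 → [4]=1  [7]=1
  size 2 → [3,4]=1  [4,7]=2  [6,7]=1
  size 3 → [0,3,4]=1  [3,4,7]=3  [4,6,7]=3  [5,6,7]=1
  size 4 → [0,3,4,7]=4  [2,5,6,7]=1  [3,4,6,7]=6  [4,5,6,7]=4
  size 5 → [0,3,4,6,7]=10  [1,2,5,6,7]=1  [2,4,5,6,7]=5  [3,4,5,6,7]=10
  size 6 → [0,3,4,5,6,7]=20  [1,2,4,5,6,7]=6  [2,3,4,5,6,7]=15
  first=0(u) contributes 21
  first=1(t) contributes 35
|[w]| = 56

56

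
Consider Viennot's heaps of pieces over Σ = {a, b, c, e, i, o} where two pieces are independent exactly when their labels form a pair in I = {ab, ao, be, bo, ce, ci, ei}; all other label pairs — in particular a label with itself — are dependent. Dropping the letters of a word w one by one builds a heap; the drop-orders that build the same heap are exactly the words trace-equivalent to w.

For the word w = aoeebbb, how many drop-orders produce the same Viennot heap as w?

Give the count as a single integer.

0(a) covers ∅
1(o) covers ∅
2(e) covers 0:a, 1:o
3(e) covers 2:e
4(b) covers ∅
5(b) covers 4:b
6(b) covers 5:b
floor of heap: 0:a, 1:o, 4:b
completions by unplaced set U, small U first (add the entries for U minus each lowest piece of U):
  |U|=1: {3}:1  {6}:1
  |U|=2: {2,3}:1  {3,6}:2  {5,6}:1
  |U|=3: {0,2,3}:1  {1,2,3}:1  {2,3,6}:3  {3,5,6}:3  {4,5,6}:1
  |U|=4: {0,1,2,3}:2  {0,2,3,6}:4  {1,2,3,6}:4  {2,3,5,6}:6  {3,4,5,6}:4
  |U|=5: {0,1,2,3,6}:10  {0,2,3,5,6}:10  {1,2,3,5,6}:10  {2,3,4,5,6}:10
  start at 0(a): 20
  start at 1(o): 20
  start at 4(b): 30
sum over floor = 70

70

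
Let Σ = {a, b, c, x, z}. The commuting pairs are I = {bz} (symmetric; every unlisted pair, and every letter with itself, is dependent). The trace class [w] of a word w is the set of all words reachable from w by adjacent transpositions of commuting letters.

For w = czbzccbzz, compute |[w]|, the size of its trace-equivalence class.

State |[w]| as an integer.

9

0(c) covers ∅
1(z) covers 0:c
2(b) covers 0:c
3(z) covers 1:z
4(c) covers 2:b, 3:z
5(c) covers 4:c
6(b) covers 5:c
7(z) covers 5:c
8(z) covers 7:z
floor of heap: 0:c
completions by unplaced set U, small U first (add the entries for U minus each lowest piece of U):
  |U|=1: {6}:1  {8}:1
  |U|=2: {6,8}:2  {7,8}:1
  |U|=3: {6,7,8}:3
  |U|=4: {5,6,7,8}:3
  |U|=5: {4,5,6,7,8}:3
  |U|=6: {2,4,5,6,7,8}:3  {3,4,5,6,7,8}:3
  |U|=7: {1,3,4,5,6,7,8}:3  {2,3,4,5,6,7,8}:6
  start at 0(c): 9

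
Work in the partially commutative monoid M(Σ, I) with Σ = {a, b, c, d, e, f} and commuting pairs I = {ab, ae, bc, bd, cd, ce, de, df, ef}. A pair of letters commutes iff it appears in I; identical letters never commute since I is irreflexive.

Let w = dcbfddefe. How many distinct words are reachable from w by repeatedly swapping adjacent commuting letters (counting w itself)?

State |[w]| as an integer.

drop 0:d onto floor
drop 1:c onto floor
drop 2:b onto floor
drop 3:f onto {1:c, 2:b}
drop 4:d onto {0:d}
drop 5:d onto {4:d}
drop 6:e onto {2:b}
drop 7:f onto {3:f}
drop 8:e onto {6:e}
ground layer = {0:d, 1:c, 2:b}
drop-orders for the pieces not yet dropped (sum over which currently-grounded one goes next):
  1 to go: {5} 1  {7} 1  {8} 1
  2 to go: {3,7} 1  {4,5} 1  {5,7} 2  {5,8} 2  {6,8} 1  {7,8} 2
  3 to go: {0,4,5} 1  {1,3,7} 1  {3,5,7} 3  {3,7,8} 3  {4,5,7} 3  {4,5,8} 3  {5,6,8} 3  {5,7,8} 6  {6,7,8} 3
  4 to go: {0,4,5,7} 4  {0,4,5,8} 4  {1,3,5,7} 4  {1,3,7,8} 4  {3,4,5,7} 6  {3,5,7,8} 12  {3,6,7,8} 6  {4,5,6,8} 6  {4,5,7,8} 12  {5,6,7,8} 12
  5 to go: {0,3,4,5,7} 10  {0,4,5,6,8} 10  {0,4,5,7,8} 20  {1,3,4,5,7} 10  {1,3,5,7,8} 20  {1,3,6,7,8} 10  {2,3,6,7,8} 6  {3,4,5,7,8} 30  {3,5,6,7,8} 30  {4,5,6,7,8} 30
  6 to go: {0,1,3,4,5,7} 20  {0,3,4,5,7,8} 60  {0,4,5,6,7,8} 60  {1,2,3,6,7,8} 16  {1,3,4,5,7,8} 60  {1,3,5,6,7,8} 60  {2,3,5,6,7,8} 36  {3,4,5,6,7,8} 90
  7 to go: {0,1,3,4,5,7,8} 140  {0,3,4,5,6,7,8} 210  {1,2,3,5,6,7,8} 112  {1,3,4,5,6,7,8} 210  {2,3,4,5,6,7,8} 126
  if 0:d drops first: 448 orders
  if 1:c drops first: 336 orders
  if 2:b drops first: 560 orders
heap linearizations: 1344

1344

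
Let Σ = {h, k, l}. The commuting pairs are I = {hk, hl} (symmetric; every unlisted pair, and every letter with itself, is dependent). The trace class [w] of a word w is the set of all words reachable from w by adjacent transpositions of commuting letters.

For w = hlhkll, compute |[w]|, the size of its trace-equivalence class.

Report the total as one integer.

#0=h has no predecessor
#1=l has no predecessor
#2=h depends on [0:h]
#3=k depends on [1:l]
#4=l depends on [3:k]
#5=l depends on [4:l]
sources: [0:h, 1:l]
N(rest) = Σ N(rest − s) over sources s of rest; N(one piece) = 1:
  size 1 → [2]=1  [5]=1
  size 2 → [0,2]=1  [2,5]=2  [4,5]=1
  size 3 → [0,2,5]=3  [2,4,5]=3  [3,4,5]=1
  size 4 → [0,2,4,5]=6  [1,3,4,5]=1  [2,3,4,5]=4
  first=0(h) contributes 5
  first=1(l) contributes 10
|[w]| = 15

15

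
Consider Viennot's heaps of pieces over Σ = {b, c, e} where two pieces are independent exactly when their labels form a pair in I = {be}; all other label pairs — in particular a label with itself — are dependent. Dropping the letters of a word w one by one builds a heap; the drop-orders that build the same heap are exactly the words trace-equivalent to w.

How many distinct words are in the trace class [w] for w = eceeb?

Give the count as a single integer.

piece 0:e — minimal
piece 1:c rests on {0:e}
piece 2:e rests on {1:c}
piece 3:e rests on {2:e}
piece 4:b rests on {1:c}
minimal pieces: {0:e}
ways to finish when only these pieces remain (= sum over removing one remaining piece with nothing left below it):
  1 left: {3}→1  {4}→1
  2 left: {2,3}→1  {3,4}→2
  3 left: {2,3,4}→3
  placing 0:e first → 3 extensions

3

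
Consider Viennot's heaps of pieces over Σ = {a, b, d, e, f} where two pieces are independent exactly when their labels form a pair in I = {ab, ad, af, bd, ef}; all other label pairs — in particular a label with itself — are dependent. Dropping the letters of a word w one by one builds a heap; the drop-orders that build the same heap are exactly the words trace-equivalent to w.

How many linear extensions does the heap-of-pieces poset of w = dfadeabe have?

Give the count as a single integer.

piece 0:d — minimal
piece 1:f rests on {0:d}
piece 2:a — minimal
piece 3:d rests on {1:f}
piece 4:e rests on {2:a, 3:d}
piece 5:a rests on {4:e}
piece 6:b rests on {4:e}
piece 7:e rests on {5:a, 6:b}
minimal pieces: {0:d, 2:a}
ways to finish when only these pieces remain (= sum over removing one remaining piece with nothing left below it):
  1 left: {7}→1
  2 left: {5,7}→1  {6,7}→1
  3 left: {5,6,7}→2
  4 left: {4,5,6,7}→2
  5 left: {2,4,5,6,7}→2  {3,4,5,6,7}→2
  6 left: {1,3,4,5,6,7}→2  {2,3,4,5,6,7}→4
  placing 0:d first → 6 extensions
  placing 2:a first → 2 extensions
total linear extensions = 8

8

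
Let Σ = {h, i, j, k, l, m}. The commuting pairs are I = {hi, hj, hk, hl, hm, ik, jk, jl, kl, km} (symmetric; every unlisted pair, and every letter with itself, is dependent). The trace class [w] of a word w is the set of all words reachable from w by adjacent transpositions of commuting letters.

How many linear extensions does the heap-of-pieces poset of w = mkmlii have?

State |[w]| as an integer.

6

piece 0:m — minimal
piece 1:k — minimal
piece 2:m rests on {0:m}
piece 3:l rests on {2:m}
piece 4:i rests on {3:l}
piece 5:i rests on {4:i}
minimal pieces: {0:m, 1:k}
ways to finish when only these pieces remain (= sum over removing one remaining piece with nothing left below it):
  1 left: {1}→1  {5}→1
  2 left: {1,5}→2  {4,5}→1
  3 left: {1,4,5}→3  {3,4,5}→1
  4 left: {1,3,4,5}→4  {2,3,4,5}→1
  placing 0:m first → 5 extensions
  placing 1:k first → 1 extensions
total linear extensions = 6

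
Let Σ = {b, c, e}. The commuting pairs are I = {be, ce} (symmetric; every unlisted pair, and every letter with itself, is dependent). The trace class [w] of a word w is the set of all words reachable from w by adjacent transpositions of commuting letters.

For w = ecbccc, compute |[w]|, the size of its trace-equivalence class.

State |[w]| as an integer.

drop 0:e onto floor
drop 1:c onto floor
drop 2:b onto {1:c}
drop 3:c onto {2:b}
drop 4:c onto {3:c}
drop 5:c onto {4:c}
ground layer = {0:e, 1:c}
drop-orders for the pieces not yet dropped (sum over which currently-grounded one goes next):
  1 to go: {0} 1  {5} 1
  2 to go: {0,5} 2  {4,5} 1
  3 to go: {0,4,5} 3  {3,4,5} 1
  4 to go: {0,3,4,5} 4  {2,3,4,5} 1
  if 0:e drops first: 1 orders
  if 1:c drops first: 5 orders
heap linearizations: 6

6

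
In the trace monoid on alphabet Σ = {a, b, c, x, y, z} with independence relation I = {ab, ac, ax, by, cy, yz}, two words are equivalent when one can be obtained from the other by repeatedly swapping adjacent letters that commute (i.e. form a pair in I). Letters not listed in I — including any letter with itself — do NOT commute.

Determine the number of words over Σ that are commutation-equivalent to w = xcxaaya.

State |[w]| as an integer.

10

#0=x has no predecessor
#1=c depends on [0:x]
#2=x depends on [1:c]
#3=a has no predecessor
#4=a depends on [3:a]
#5=y depends on [2:x, 4:a]
#6=a depends on [5:y]
sources: [0:x, 3:a]
N(rest) = Σ N(rest − s) over sources s of rest; N(one piece) = 1:
  size 1 → [6]=1
  size 2 → [5,6]=1
  size 3 → [2,5,6]=1  [4,5,6]=1
  size 4 → [1,2,5,6]=1  [2,4,5,6]=2  [3,4,5,6]=1
  size 5 → [0,1,2,5,6]=1  [1,2,4,5,6]=3  [2,3,4,5,6]=3
  first=0(x) contributes 6
  first=3(a) contributes 4
|[w]| = 10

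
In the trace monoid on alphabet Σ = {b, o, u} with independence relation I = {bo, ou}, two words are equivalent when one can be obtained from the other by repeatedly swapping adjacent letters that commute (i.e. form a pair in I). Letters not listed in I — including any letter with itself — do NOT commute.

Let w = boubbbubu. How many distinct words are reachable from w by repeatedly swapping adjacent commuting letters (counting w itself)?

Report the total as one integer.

9

0(b) covers ∅
1(o) covers ∅
2(u) covers 0:b
3(b) covers 2:u
4(b) covers 3:b
5(b) covers 4:b
6(u) covers 5:b
7(b) covers 6:u
8(u) covers 7:b
floor of heap: 0:b, 1:o
completions by unplaced set U, small U first (add the entries for U minus each lowest piece of U):
  |U|=1: {1}:1  {8}:1
  |U|=2: {1,8}:2  {7,8}:1
  |U|=3: {1,7,8}:3  {6,7,8}:1
  |U|=4: {1,6,7,8}:4  {5,6,7,8}:1
  |U|=5: {1,5,6,7,8}:5  {4,5,6,7,8}:1
  |U|=6: {1,4,5,6,7,8}:6  {3,4,5,6,7,8}:1
  |U|=7: {1,3,4,5,6,7,8}:7  {2,3,4,5,6,7,8}:1
  start at 0(b): 8
  start at 1(o): 1
sum over floor = 9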